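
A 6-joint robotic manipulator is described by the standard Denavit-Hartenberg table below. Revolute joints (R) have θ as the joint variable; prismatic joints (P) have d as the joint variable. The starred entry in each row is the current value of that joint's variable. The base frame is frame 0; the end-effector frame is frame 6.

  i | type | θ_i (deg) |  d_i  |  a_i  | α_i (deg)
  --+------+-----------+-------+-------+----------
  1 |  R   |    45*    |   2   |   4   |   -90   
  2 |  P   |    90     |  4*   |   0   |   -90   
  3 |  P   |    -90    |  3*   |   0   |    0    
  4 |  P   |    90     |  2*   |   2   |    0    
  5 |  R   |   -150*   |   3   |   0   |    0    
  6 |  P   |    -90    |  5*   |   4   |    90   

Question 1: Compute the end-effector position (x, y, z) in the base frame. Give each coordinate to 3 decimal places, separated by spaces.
after link 1: o_1 = (2.8284, 2.8284, 2.0000)
after link 2: o_2 = (0.0000, 5.6569, 2.0000)
after link 3: o_3 = (-2.1213, 3.5355, 2.0000)
after link 4: o_4 = (-3.5355, 2.1213, 0.0000)
after link 5: o_5 = (-5.6569, 0.0000, 0.0000)
after link 6: o_6 = (-6.7429, -5.9850, 2.0000)

-6.743 -5.985 2.000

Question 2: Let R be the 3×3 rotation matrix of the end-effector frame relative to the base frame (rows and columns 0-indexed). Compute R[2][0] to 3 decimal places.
0.500

End-effector x-axis (col 0 of R) = (0.6124,-0.6124,0.5000)
R[2][0] = 0.5000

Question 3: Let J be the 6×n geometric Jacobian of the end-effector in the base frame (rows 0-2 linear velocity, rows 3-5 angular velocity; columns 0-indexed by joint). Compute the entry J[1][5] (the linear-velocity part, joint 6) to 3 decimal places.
-0.707

prismatic axis z_5 = (-0.7071,-0.7071,-0.0000)
J_v[:, 5] = z_5; J_ω[:, 5] = (0,0,0)
entry J[1][5] = -0.7071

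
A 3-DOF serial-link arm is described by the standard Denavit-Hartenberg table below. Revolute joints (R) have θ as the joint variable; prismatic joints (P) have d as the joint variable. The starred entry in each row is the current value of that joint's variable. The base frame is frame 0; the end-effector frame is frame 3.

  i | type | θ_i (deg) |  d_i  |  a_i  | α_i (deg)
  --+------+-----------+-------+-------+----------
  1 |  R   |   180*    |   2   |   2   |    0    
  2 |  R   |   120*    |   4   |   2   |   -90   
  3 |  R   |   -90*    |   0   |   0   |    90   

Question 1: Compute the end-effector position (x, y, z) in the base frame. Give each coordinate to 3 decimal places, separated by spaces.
-1.000 -1.732 6.000

after link 1: o_1 = (-2.0000, 0.0000, 2.0000)
after link 2: o_2 = (-1.0000, -1.7321, 6.0000)
after link 3: o_3 = (-1.0000, -1.7321, 6.0000)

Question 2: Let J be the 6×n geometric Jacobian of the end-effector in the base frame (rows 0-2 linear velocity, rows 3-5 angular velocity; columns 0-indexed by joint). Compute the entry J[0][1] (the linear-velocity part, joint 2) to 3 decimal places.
axis z_1 = (0.0000,0.0000,1.0000); lever o_n−o_1 = (1.0000,-1.7321,4.0000)
cross product → J_v[:, 1] = (1.7321,1.0000,-0.0000)
J_ω[:, 1] = z_1
entry J[0][1] = 1.7321

1.732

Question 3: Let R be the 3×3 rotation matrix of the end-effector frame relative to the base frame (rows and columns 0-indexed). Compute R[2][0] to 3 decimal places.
End-effector x-axis (col 0 of R) = (-0.0000,-0.0000,1.0000)
R[2][0] = 1.0000

1.000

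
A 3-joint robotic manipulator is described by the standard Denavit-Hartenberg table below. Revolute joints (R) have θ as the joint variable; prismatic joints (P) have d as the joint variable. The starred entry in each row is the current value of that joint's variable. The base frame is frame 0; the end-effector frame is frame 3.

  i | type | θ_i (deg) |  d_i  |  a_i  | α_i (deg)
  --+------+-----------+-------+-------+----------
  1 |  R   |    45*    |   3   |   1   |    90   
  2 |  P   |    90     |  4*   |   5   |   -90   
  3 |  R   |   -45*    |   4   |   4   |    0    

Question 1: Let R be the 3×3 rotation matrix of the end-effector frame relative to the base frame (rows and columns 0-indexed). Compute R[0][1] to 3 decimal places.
-0.500

End-effector y-axis (col 1 of R) = (-0.5000,0.5000,0.7071)
R[0][1] = -0.5000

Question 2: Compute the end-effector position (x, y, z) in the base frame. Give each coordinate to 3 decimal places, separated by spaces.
after link 1: o_1 = (0.7071, 0.7071, 3.0000)
after link 2: o_2 = (3.5355, -2.1213, 8.0000)
after link 3: o_3 = (2.7071, -6.9497, 10.8284)

2.707 -6.950 10.828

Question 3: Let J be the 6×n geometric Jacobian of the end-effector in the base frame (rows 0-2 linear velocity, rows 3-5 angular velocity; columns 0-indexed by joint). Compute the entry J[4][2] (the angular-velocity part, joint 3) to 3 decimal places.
axis z_2 = (-0.7071,-0.7071,0.0000); lever o_n−o_2 = (-0.8284,-4.8284,2.8284)
cross product → J_v[:, 2] = (-2.0000,2.0000,2.8284)
J_ω[:, 2] = z_2
entry J[4][2] = -0.7071

-0.707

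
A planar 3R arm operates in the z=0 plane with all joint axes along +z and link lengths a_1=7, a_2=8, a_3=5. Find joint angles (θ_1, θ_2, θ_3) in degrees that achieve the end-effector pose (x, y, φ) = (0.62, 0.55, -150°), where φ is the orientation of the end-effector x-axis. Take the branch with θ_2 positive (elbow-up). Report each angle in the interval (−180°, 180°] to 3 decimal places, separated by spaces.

wrist centre = target − a_3·(cos φ, sin φ) = (4.9501, 3.0500)
cos θ_2 = (33.8063−7²−8²)/(2·7·8) = -0.7071; θ_2 = 134.9984° (elbow-up)
β = atan2(3.0500,4.9501) = 31.6391°; ψ = atan2(5.6570,1.3433) = 76.6420°
θ_1 = β − ψ = -45.0029°
θ_3 = φ − θ_1 − θ_2 = 120.0045° (wrapped to (-180°,180°])

-45.003 134.998 120.005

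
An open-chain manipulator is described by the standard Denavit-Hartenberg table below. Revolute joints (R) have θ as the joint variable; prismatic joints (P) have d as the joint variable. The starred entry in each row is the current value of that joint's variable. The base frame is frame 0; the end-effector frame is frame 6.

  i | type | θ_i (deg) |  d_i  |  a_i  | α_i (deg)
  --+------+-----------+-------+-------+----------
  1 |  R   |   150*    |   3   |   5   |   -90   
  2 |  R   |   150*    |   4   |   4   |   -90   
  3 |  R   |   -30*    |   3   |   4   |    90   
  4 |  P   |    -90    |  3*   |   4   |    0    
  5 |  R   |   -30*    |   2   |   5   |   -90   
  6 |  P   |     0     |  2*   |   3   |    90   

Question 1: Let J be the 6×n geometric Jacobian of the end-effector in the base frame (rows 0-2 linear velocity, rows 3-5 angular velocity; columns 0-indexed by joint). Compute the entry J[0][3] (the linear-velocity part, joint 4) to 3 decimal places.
prismatic axis z_3 = (-0.8080,-0.5335,0.2500)
J_v[:, 3] = z_3; J_ω[:, 3] = (0,0,0)
entry J[0][3] = -0.8080

-0.808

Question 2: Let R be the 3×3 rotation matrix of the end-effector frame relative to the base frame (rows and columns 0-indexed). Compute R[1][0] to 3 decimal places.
End-effector x-axis (col 0 of R) = (-0.5748,0.6205,-0.5335)
R[1][0] = 0.6205

0.621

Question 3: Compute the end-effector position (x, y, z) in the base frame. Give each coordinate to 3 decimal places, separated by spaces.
-10.544 -4.531 -6.232

after link 1: o_1 = (-4.3301, 2.5000, 3.0000)
after link 2: o_2 = (-3.3301, -2.6962, 1.0000)
after link 3: o_3 = (-0.4330, -6.6782, 1.8660)
after link 4: o_4 = (-4.5891, -7.2787, -0.8481)
after link 5: o_5 = (-9.0789, -5.2431, -3.0155)
after link 6: o_6 = (-10.5442, -4.5311, -6.2321)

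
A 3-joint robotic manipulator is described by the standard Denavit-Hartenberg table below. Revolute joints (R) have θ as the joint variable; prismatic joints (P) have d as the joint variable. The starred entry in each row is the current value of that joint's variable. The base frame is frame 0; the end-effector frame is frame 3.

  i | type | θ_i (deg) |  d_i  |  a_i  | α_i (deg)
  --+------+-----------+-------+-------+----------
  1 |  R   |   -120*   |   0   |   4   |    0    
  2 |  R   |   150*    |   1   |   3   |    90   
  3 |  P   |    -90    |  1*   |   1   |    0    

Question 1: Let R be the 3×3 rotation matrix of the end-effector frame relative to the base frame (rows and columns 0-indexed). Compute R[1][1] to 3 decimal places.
0.500

End-effector y-axis (col 1 of R) = (0.8660,0.5000,0.0000)
R[1][1] = 0.5000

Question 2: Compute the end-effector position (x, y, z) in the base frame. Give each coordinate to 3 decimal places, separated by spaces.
1.098 -2.830 0.000

after link 1: o_1 = (-2.0000, -3.4641, 0.0000)
after link 2: o_2 = (0.5981, -1.9641, 1.0000)
after link 3: o_3 = (1.0981, -2.8301, 0.0000)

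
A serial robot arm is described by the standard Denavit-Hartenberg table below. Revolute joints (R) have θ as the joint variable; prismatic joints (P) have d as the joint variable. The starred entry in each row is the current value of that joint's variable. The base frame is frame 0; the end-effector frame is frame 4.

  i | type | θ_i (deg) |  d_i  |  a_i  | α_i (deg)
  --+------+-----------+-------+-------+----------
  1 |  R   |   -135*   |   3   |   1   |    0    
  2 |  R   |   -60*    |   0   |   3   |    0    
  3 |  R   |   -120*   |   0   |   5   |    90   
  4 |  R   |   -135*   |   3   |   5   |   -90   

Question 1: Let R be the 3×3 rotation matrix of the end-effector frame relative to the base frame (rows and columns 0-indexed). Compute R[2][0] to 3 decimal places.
End-effector x-axis (col 0 of R) = (-0.5000,-0.5000,-0.7071)
R[2][0] = -0.7071

-0.707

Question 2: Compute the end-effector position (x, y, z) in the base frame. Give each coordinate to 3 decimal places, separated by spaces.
after link 1: o_1 = (-0.7071, -0.7071, 3.0000)
after link 2: o_2 = (-3.6049, 0.0694, 3.0000)
after link 3: o_3 = (-0.0694, 3.6049, 3.0000)
after link 4: o_4 = (-0.4480, -1.0164, -0.5355)

-0.448 -1.016 -0.536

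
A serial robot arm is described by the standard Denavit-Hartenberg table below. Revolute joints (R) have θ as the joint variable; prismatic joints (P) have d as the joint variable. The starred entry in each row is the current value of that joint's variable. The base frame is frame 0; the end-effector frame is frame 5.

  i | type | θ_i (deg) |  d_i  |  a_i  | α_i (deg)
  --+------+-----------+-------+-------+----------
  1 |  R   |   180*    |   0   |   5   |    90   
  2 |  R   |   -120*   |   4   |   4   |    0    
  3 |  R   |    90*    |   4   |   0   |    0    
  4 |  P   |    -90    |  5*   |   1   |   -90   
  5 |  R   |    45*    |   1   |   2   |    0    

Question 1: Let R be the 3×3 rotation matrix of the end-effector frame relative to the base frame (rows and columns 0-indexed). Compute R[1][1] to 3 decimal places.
-0.707

End-effector y-axis (col 1 of R) = (-0.3536,-0.7071,0.6124)
R[1][1] = -0.7071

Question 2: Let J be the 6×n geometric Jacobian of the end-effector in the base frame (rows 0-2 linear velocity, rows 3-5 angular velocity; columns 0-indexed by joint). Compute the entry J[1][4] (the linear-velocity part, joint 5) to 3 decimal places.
axis z_4 = (-0.8660,0.0000,-0.5000); lever o_n−o_4 = (-0.1589,-1.4142,-1.7247)
cross product → J_v[:, 4] = (-0.7071,-1.4142,1.2247)
J_ω[:, 4] = z_4
entry J[1][4] = -1.4142

-1.414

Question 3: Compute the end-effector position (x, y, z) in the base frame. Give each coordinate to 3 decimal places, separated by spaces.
after link 1: o_1 = (-5.0000, 0.0000, 0.0000)
after link 2: o_2 = (-3.0000, 4.0000, -3.4641)
after link 3: o_3 = (-3.0000, 8.0000, -3.4641)
after link 4: o_4 = (-2.5000, 13.0000, -4.3301)
after link 5: o_5 = (-2.6589, 11.5858, -6.0549)

-2.659 11.586 -6.055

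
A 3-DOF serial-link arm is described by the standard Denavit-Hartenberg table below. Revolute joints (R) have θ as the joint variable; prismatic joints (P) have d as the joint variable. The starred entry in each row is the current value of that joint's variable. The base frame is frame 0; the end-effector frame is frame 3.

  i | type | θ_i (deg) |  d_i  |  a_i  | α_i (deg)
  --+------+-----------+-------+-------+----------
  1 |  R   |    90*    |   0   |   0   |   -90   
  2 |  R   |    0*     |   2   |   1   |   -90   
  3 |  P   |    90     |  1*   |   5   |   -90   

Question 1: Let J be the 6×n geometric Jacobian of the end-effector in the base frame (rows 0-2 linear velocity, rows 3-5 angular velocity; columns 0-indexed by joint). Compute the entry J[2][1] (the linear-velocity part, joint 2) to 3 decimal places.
-1.000

axis z_1 = (-1.0000,0.0000,0.0000); lever o_n−o_1 = (3.0000,1.0000,-1.0000)
cross product → J_v[:, 1] = (-0.0000,-1.0000,-1.0000)
J_ω[:, 1] = z_1
entry J[2][1] = -1.0000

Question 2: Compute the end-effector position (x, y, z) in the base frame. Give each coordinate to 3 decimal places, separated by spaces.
3.000 1.000 -1.000

after link 1: o_1 = (0.0000, 0.0000, 0.0000)
after link 2: o_2 = (-2.0000, 1.0000, 0.0000)
after link 3: o_3 = (3.0000, 1.0000, -1.0000)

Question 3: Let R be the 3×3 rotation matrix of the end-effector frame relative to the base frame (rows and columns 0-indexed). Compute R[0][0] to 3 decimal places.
1.000

End-effector x-axis (col 0 of R) = (1.0000,0.0000,-0.0000)
R[0][0] = 1.0000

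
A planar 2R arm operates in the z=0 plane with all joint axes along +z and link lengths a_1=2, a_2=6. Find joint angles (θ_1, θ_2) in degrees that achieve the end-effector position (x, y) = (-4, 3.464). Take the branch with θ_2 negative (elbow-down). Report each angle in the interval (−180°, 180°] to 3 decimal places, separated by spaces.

cos θ_2 = (27.9993−2²−6²)/(2·2·6) = -0.5000; θ_2 = -120.0019° (elbow-down)
β = atan2(3.4640,-4.0000) = 139.1074°; ψ = atan2(-5.1961,-1.0002) = -100.8955°
θ_1 = β − ψ = 240.0029°

-119.997 -120.002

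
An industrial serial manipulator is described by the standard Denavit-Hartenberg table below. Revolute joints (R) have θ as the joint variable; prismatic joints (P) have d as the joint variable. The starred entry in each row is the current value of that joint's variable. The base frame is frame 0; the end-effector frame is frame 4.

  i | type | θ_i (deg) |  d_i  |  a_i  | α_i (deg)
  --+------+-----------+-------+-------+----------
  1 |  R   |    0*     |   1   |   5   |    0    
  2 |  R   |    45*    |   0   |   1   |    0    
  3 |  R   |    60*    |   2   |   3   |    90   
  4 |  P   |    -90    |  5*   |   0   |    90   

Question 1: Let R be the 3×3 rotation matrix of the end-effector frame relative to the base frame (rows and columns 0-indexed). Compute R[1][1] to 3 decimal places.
0.259

End-effector y-axis (col 1 of R) = (0.9659,0.2588,0.0000)
R[1][1] = 0.2588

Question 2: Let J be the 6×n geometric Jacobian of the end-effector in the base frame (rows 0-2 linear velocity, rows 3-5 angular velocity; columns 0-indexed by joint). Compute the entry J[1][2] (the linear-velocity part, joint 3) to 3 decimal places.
4.053

axis z_2 = (0.0000,0.0000,1.0000); lever o_n−o_2 = (4.0532,4.1919,2.0000)
cross product → J_v[:, 2] = (-4.1919,4.0532,0.0000)
J_ω[:, 2] = z_2
entry J[1][2] = 4.0532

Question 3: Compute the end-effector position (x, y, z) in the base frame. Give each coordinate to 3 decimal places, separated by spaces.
after link 1: o_1 = (5.0000, 0.0000, 1.0000)
after link 2: o_2 = (5.7071, 0.7071, 1.0000)
after link 3: o_3 = (4.9306, 3.6049, 3.0000)
after link 4: o_4 = (9.7603, 4.8990, 3.0000)

9.760 4.899 3.000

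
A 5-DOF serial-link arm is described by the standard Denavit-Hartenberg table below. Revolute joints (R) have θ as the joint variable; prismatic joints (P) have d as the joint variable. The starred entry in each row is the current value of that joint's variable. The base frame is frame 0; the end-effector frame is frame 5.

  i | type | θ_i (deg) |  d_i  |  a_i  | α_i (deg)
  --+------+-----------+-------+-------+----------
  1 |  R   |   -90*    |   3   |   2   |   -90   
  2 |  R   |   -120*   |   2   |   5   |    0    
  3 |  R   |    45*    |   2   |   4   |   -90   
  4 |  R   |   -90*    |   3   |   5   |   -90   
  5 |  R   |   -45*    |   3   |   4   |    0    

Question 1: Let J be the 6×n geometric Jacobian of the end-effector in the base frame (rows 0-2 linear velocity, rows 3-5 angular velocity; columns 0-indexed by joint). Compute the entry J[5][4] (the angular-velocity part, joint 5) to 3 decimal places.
0.966

axis z_4 = (-0.0000,-0.2588,0.9659); lever o_n−o_4 = (2.8284,-3.5085,2.1657)
cross product → J_v[:, 4] = (2.8284,2.7321,0.7321)
J_ω[:, 4] = z_4
entry J[5][4] = 0.9659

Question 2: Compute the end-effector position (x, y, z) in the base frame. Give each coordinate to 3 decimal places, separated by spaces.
11.828 -6.942 12.583

after link 1: o_1 = (0.0000, -2.0000, 3.0000)
after link 2: o_2 = (2.0000, 0.5000, 7.3301)
after link 3: o_3 = (4.0000, -0.5353, 11.1938)
after link 4: o_4 = (9.0000, -3.4331, 10.4174)
after link 5: o_5 = (11.8284, -6.9416, 12.5831)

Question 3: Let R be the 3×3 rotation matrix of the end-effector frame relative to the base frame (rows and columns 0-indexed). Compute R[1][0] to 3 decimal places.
End-effector x-axis (col 0 of R) = (0.7071,-0.6830,-0.1830)
R[1][0] = -0.6830

-0.683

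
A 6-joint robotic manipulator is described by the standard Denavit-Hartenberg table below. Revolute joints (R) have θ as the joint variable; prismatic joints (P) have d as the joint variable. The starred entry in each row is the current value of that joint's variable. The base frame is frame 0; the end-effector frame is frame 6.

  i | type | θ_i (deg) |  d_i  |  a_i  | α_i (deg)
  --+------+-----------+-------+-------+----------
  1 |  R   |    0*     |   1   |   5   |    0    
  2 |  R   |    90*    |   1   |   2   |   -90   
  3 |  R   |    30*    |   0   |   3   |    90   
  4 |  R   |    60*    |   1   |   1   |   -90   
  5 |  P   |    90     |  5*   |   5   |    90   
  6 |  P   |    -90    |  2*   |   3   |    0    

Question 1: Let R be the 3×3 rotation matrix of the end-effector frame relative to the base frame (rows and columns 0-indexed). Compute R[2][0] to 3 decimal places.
End-effector x-axis (col 0 of R) = (0.5000,0.7500,-0.4330)
R[2][0] = -0.4330

-0.433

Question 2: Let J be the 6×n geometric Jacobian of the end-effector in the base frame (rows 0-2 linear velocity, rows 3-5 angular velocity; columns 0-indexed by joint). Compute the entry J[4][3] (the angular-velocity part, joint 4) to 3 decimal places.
axis z_3 = (0.0000,0.5000,0.8660); lever o_n−o_3 = (-3.5981,-2.2010,-3.3481)
cross product → J_v[:, 3] = (0.2321,-3.1160,1.7990)
J_ω[:, 3] = z_3
entry J[4][3] = 0.5000

0.500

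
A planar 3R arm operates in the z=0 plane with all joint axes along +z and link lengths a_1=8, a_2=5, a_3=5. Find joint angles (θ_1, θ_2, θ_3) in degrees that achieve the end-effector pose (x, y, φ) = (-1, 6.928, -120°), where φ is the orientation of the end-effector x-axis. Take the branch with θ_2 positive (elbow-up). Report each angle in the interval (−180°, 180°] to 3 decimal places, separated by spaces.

wrist centre = target − a_3·(cos φ, sin φ) = (1.5000, 11.2581)
cos θ_2 = (128.9954−8²−5²)/(2·8·5) = 0.4999; θ_2 = 60.0038° (elbow-up)
β = atan2(11.2581,1.5000) = 82.4108°; ψ = atan2(4.3303,10.4997) = 22.4122°
θ_1 = β − ψ = 59.9985°
θ_3 = φ − θ_1 − θ_2 = 119.9977° (wrapped to (-180°,180°])

59.999 60.004 119.998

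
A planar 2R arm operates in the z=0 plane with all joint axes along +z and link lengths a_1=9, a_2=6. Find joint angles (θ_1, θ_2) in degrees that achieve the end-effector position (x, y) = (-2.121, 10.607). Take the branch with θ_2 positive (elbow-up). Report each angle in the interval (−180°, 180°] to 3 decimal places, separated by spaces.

cos θ_2 = (117.0071−9²−6²)/(2·9·6) = 0.0001; θ_2 = 89.9962° (elbow-up)
β = atan2(10.6070,-2.1210) = 101.3079°; ψ = atan2(6.0000,9.0004) = 33.6889°
θ_1 = β − ψ = 67.6189°

67.619 89.996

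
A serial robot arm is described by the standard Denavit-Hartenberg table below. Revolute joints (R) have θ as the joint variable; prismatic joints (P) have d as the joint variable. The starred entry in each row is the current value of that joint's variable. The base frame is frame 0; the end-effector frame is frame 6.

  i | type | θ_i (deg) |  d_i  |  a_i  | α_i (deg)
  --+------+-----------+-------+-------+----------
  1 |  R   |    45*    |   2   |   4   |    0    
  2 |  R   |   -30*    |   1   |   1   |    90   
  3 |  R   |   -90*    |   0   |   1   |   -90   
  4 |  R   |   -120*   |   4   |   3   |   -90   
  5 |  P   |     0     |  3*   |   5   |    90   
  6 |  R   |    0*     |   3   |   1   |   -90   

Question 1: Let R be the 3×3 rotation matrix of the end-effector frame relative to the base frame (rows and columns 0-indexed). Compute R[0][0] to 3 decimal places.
0.224

End-effector x-axis (col 0 of R) = (0.2241,-0.8365,0.5000)
R[0][0] = 0.2241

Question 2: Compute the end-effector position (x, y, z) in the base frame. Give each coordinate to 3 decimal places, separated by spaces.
after link 1: o_1 = (2.8284, 2.8284, 2.0000)
after link 2: o_2 = (3.7944, 3.0872, 3.0000)
after link 3: o_3 = (3.7944, 3.0872, 2.0000)
after link 4: o_4 = (8.3305, 1.6130, 3.5000)
after link 5: o_5 = (9.8394, -4.0185, 3.4019)
after link 6: o_6 = (12.9614, -4.0786, 3.9019)

12.961 -4.079 3.902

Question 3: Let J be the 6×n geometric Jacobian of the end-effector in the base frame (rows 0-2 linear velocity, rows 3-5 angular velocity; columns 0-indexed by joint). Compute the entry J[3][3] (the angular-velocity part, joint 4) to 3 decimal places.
0.966

axis z_3 = (0.9659,0.2588,0.0000); lever o_n−o_3 = (9.1670,-7.1658,1.9019)
cross product → J_v[:, 3] = (0.4923,-1.8371,-9.2942)
J_ω[:, 3] = z_3
entry J[3][3] = 0.9659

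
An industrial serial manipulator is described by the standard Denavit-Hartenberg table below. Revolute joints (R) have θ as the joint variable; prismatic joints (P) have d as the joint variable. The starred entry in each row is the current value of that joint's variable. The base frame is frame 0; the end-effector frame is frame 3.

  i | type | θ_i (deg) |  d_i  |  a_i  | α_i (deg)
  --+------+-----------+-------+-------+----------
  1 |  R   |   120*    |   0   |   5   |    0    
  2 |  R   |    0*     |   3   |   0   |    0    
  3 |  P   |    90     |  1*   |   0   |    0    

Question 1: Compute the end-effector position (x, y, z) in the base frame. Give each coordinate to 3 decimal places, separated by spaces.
-2.500 4.330 4.000

after link 1: o_1 = (-2.5000, 4.3301, 0.0000)
after link 2: o_2 = (-2.5000, 4.3301, 3.0000)
after link 3: o_3 = (-2.5000, 4.3301, 4.0000)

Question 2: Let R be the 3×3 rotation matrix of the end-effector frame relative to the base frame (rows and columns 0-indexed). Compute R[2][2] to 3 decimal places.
End-effector z-axis (col 2 of R) = (0.0000,0.0000,1.0000)
R[2][2] = 1.0000

1.000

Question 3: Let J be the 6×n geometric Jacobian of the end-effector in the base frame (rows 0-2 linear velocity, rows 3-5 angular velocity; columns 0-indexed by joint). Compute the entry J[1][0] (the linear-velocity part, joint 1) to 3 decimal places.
-2.500

axis z_0 = ẑ; lever o_n−o_0 = (-2.5000,4.3301,4.0000)
cross product → J_v[:, 0] = (-4.3301,-2.5000,0.0000)
J_ω[:, 0] = z_0
entry J[1][0] = -2.5000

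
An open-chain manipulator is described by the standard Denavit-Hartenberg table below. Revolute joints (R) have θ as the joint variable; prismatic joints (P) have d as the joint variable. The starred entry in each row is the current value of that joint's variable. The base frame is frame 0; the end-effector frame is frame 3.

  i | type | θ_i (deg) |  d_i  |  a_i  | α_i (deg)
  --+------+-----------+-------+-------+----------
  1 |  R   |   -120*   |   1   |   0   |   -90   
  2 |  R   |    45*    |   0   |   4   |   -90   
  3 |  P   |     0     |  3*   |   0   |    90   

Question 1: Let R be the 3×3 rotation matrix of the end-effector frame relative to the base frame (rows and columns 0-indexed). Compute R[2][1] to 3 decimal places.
End-effector y-axis (col 1 of R) = (0.3536,0.6124,-0.7071)
R[2][1] = -0.7071

-0.707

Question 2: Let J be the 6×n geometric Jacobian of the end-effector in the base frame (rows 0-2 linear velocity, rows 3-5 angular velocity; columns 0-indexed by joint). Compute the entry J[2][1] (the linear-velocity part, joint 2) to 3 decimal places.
axis z_1 = (0.8660,-0.5000,0.0000); lever o_n−o_1 = (-0.3536,-0.6124,-4.9497)
cross product → J_v[:, 1] = (2.4749,4.2866,-0.7071)
J_ω[:, 1] = z_1
entry J[2][1] = -0.7071

-0.707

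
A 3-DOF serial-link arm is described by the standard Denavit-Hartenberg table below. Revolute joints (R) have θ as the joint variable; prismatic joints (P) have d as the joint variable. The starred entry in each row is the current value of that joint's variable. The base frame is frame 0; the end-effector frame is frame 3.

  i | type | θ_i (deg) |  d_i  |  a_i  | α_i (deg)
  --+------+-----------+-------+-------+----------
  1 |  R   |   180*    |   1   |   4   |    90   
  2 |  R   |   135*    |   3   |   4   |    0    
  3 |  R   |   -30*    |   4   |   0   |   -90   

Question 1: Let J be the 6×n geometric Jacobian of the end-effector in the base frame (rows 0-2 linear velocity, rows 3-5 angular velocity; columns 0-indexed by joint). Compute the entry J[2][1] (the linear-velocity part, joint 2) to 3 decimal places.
-2.828

axis z_1 = (0.0000,1.0000,0.0000); lever o_n−o_1 = (2.8284,7.0000,2.8284)
cross product → J_v[:, 1] = (2.8284,-0.0000,-2.8284)
J_ω[:, 1] = z_1
entry J[2][1] = -2.8284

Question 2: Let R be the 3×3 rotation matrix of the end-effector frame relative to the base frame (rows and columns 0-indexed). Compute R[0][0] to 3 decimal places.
End-effector x-axis (col 0 of R) = (0.2588,-0.0000,0.9659)
R[0][0] = 0.2588

0.259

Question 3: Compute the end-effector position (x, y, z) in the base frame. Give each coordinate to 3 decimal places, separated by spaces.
-1.172 7.000 3.828

after link 1: o_1 = (-4.0000, 0.0000, 1.0000)
after link 2: o_2 = (-1.1716, 3.0000, 3.8284)
after link 3: o_3 = (-1.1716, 7.0000, 3.8284)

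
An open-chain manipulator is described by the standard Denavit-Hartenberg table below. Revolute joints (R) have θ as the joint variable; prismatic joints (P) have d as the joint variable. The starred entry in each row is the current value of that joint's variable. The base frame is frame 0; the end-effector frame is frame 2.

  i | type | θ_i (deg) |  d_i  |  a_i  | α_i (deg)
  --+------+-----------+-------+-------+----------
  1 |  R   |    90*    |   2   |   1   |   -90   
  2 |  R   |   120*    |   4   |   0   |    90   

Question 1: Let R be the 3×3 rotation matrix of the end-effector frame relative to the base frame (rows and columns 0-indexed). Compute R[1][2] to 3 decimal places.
End-effector z-axis (col 2 of R) = (-0.0000,0.8660,-0.5000)
R[1][2] = 0.8660

0.866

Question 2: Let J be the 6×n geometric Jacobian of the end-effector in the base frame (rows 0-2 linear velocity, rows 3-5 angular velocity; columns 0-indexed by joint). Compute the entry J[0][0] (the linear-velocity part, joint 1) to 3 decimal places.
axis z_0 = ẑ; lever o_n−o_0 = (-4.0000,1.0000,2.0000)
cross product → J_v[:, 0] = (-1.0000,-4.0000,0.0000)
J_ω[:, 0] = z_0
entry J[0][0] = -1.0000

-1.000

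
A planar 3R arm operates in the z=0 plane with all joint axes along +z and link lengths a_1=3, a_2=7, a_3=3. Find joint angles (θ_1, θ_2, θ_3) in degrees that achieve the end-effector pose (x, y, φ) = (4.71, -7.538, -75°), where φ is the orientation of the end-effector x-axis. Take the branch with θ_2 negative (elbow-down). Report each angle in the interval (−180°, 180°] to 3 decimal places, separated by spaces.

wrist centre = target − a_3·(cos φ, sin φ) = (3.9335, -4.6402)
cos θ_2 = (37.0044−3²−7²)/(2·3·7) = -0.4999; θ_2 = -119.9930° (elbow-down)
β = atan2(-4.6402,3.9335) = -49.7119°; ψ = atan2(-6.0626,-0.4993) = -94.7078°
θ_1 = β − ψ = 44.9959°
θ_3 = φ − θ_1 − θ_2 = -0.0029° (wrapped to (-180°,180°])

44.996 -119.993 -0.003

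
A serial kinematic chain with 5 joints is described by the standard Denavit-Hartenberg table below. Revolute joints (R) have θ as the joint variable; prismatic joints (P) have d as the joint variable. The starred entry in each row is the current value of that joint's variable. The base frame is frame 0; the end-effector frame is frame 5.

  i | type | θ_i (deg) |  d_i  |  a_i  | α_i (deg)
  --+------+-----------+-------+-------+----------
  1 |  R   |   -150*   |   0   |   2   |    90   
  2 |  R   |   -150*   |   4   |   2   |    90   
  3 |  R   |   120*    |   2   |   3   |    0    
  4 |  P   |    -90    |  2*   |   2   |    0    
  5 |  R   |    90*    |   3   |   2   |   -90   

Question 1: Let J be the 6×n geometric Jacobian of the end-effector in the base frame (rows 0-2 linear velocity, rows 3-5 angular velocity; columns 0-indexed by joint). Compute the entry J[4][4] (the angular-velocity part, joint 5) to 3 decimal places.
axis z_4 = (0.4330,0.2500,0.8660); lever o_n−o_4 = (-0.3170,1.8170,3.0981)
cross product → J_v[:, 4] = (-0.7990,-1.6160,0.8660)
J_ω[:, 4] = z_4
entry J[4][4] = 0.2500

0.250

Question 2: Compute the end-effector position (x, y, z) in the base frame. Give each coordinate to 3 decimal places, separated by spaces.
after link 1: o_1 = (-1.7321, -1.0000, 0.0000)
after link 2: o_2 = (-2.2321, 3.3301, -1.0000)
after link 3: o_3 = (-3.7901, 5.4306, 1.4821)
after link 4: o_4 = (-2.1250, 7.5466, 2.3481)
after link 5: o_5 = (-2.4420, 9.3636, 5.4462)

-2.442 9.364 5.446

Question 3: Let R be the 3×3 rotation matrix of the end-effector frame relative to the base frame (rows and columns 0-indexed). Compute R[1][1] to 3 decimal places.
End-effector y-axis (col 1 of R) = (-0.4330,-0.2500,-0.8660)
R[1][1] = -0.2500

-0.250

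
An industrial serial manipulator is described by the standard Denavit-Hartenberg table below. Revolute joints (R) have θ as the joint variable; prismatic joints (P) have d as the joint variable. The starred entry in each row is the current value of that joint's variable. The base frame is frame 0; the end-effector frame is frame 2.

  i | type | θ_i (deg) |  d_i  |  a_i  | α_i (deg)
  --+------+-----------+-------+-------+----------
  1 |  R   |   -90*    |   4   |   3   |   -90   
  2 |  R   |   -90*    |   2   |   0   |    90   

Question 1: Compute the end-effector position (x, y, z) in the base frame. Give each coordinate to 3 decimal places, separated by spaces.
2.000 -3.000 4.000

after link 1: o_1 = (0.0000, -3.0000, 4.0000)
after link 2: o_2 = (2.0000, -3.0000, 4.0000)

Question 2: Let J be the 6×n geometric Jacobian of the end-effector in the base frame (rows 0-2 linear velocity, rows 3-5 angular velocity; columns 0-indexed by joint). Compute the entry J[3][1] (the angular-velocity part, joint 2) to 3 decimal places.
axis z_1 = (1.0000,0.0000,0.0000); lever o_n−o_1 = (2.0000,0.0000,0.0000)
cross product → J_v[:, 1] = (0.0000,0.0000,-0.0000)
J_ω[:, 1] = z_1
entry J[3][1] = 1.0000

1.000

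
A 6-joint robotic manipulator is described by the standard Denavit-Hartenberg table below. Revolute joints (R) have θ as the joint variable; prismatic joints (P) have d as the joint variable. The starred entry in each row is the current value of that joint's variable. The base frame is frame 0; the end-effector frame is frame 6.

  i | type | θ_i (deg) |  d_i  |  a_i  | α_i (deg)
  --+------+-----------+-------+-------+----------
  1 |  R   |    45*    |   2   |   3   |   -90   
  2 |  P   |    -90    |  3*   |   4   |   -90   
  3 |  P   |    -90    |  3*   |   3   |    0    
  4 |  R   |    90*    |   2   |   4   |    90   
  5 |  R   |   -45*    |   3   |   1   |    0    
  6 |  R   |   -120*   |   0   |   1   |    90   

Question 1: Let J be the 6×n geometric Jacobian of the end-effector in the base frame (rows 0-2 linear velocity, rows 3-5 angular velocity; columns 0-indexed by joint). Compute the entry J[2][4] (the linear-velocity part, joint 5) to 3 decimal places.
0.966

axis z_4 = (-0.7071,0.7071,0.0000); lever o_n−o_4 = (-2.8043,1.4383,-0.2588)
cross product → J_v[:, 4] = (-0.1830,-0.1830,0.9659)
J_ω[:, 4] = z_4
entry J[2][4] = 0.9659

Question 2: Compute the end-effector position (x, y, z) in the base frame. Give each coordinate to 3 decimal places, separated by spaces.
after link 1: o_1 = (2.1213, 2.1213, 2.0000)
after link 2: o_2 = (0.0000, 4.2426, 6.0000)
after link 3: o_3 = (0.0000, 8.4853, 6.0000)
after link 4: o_4 = (1.4142, 9.8995, 10.0000)
after link 5: o_5 = (-1.2071, 11.5208, 10.7071)
after link 6: o_6 = (-1.3901, 11.3378, 9.7412)

-1.390 11.338 9.741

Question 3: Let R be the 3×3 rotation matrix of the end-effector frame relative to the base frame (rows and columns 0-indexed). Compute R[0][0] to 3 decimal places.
-0.183

End-effector x-axis (col 0 of R) = (-0.1830,-0.1830,-0.9659)
R[0][0] = -0.1830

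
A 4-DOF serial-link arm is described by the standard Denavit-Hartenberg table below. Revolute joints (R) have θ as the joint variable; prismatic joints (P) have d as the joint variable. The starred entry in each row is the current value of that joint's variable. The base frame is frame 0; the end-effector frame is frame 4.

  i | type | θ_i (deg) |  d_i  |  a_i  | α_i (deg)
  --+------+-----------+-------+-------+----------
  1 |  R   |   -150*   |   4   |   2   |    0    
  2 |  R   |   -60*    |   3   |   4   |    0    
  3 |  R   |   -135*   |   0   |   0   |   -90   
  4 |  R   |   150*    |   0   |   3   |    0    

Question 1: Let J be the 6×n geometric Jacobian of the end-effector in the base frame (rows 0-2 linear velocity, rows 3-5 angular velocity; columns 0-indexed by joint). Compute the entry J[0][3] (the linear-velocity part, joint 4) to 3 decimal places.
-1.449

axis z_3 = (-0.2588,0.9659,0.0000); lever o_n−o_3 = (-2.5095,-0.6724,-1.5000)
cross product → J_v[:, 3] = (-1.4489,-0.3882,2.5981)
J_ω[:, 3] = z_3
entry J[0][3] = -1.4489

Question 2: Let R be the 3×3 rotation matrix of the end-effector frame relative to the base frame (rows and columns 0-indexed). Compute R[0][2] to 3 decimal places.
End-effector z-axis (col 2 of R) = (-0.2588,0.9659,0.0000)
R[0][2] = -0.2588

-0.259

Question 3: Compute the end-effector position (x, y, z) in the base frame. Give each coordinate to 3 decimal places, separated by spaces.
-7.706 0.328 5.500

after link 1: o_1 = (-1.7321, -1.0000, 4.0000)
after link 2: o_2 = (-5.1962, 1.0000, 7.0000)
after link 3: o_3 = (-5.1962, 1.0000, 7.0000)
after link 4: o_4 = (-7.7057, 0.3276, 5.5000)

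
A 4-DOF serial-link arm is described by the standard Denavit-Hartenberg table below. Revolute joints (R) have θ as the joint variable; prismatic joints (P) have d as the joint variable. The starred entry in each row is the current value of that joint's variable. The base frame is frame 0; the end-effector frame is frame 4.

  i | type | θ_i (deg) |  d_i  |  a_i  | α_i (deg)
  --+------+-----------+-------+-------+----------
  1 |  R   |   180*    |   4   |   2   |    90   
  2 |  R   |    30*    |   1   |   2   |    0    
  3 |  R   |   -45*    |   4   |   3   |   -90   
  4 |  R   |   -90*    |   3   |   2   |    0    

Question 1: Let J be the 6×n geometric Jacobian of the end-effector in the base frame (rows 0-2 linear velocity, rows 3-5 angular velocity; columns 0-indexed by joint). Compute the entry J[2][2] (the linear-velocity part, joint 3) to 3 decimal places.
axis z_2 = (0.0000,1.0000,0.0000); lever o_n−o_2 = (-3.6742,6.0000,2.1213)
cross product → J_v[:, 2] = (2.1213,-0.0000,3.6742)
J_ω[:, 2] = z_2
entry J[2][2] = 3.6742

3.674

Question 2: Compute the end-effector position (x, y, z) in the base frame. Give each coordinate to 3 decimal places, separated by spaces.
after link 1: o_1 = (-2.0000, 0.0000, 4.0000)
after link 2: o_2 = (-3.7321, 1.0000, 5.0000)
after link 3: o_3 = (-6.6298, 5.0000, 4.2235)
after link 4: o_4 = (-7.4063, 7.0000, 7.1213)

-7.406 7.000 7.121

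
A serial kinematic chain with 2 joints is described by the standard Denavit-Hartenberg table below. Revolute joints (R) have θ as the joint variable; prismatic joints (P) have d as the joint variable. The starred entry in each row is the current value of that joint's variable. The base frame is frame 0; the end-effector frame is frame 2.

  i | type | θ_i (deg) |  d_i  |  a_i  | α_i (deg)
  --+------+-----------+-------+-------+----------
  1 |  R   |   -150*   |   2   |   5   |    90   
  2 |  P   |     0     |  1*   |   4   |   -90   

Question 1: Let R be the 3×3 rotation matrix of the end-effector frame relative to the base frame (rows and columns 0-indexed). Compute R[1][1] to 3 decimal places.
-0.866

End-effector y-axis (col 1 of R) = (0.5000,-0.8660,0.0000)
R[1][1] = -0.8660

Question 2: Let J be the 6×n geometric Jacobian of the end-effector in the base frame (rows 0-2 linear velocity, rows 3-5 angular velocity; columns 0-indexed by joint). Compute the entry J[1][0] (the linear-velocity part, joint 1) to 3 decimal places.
-8.294

axis z_0 = ẑ; lever o_n−o_0 = (-8.2942,-3.6340,2.0000)
cross product → J_v[:, 0] = (3.6340,-8.2942,0.0000)
J_ω[:, 0] = z_0
entry J[1][0] = -8.2942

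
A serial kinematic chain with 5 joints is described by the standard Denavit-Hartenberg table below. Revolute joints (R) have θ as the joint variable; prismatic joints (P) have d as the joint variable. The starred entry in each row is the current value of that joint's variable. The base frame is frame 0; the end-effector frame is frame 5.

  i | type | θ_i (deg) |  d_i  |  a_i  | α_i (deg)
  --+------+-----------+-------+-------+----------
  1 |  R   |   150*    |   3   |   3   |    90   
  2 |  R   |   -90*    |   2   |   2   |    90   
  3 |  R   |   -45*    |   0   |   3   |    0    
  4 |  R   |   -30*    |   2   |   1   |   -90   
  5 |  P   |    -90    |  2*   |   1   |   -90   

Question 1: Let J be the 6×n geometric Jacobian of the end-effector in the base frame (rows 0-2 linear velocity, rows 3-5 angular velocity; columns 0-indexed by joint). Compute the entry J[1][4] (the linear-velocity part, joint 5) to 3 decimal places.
0.224

prismatic axis z_4 = (0.1294,0.2241,-0.9659)
J_v[:, 4] = z_4; J_ω[:, 4] = (0,0,0)
entry J[1][4] = 0.2241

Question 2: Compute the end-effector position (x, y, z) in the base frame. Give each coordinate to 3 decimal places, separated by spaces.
-0.285 -0.493 -3.312

after link 1: o_1 = (-2.5981, 1.5000, 3.0000)
after link 2: o_2 = (-1.5981, 3.2321, 1.0000)
after link 3: o_3 = (-2.6587, 1.3949, -1.1213)
after link 4: o_4 = (-1.4096, -0.4416, -1.3801)
after link 5: o_5 = (-0.2848, -0.4933, -3.3120)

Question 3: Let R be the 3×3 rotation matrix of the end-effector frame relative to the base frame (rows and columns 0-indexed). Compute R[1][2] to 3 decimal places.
-0.837

End-effector z-axis (col 2 of R) = (-0.4830,-0.8365,-0.2588)
R[1][2] = -0.8365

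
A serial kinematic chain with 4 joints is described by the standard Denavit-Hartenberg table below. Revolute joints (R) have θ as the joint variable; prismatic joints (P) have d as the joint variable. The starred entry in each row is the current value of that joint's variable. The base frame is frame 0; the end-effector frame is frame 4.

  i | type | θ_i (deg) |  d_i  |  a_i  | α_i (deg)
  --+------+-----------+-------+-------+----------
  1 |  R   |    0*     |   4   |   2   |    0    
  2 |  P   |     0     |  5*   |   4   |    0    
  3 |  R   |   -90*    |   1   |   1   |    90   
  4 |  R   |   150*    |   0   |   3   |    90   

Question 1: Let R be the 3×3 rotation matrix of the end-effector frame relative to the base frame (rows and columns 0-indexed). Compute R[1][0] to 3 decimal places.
End-effector x-axis (col 0 of R) = (-0.0000,0.8660,0.5000)
R[1][0] = 0.8660

0.866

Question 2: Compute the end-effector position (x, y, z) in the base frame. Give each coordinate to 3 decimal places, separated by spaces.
after link 1: o_1 = (2.0000, 0.0000, 4.0000)
after link 2: o_2 = (6.0000, 0.0000, 9.0000)
after link 3: o_3 = (6.0000, -1.0000, 10.0000)
after link 4: o_4 = (6.0000, 1.5981, 11.5000)

6.000 1.598 11.500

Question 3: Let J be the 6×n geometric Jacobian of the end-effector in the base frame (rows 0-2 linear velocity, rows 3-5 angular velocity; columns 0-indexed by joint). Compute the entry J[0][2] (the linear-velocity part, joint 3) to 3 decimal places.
axis z_2 = (0.0000,0.0000,1.0000); lever o_n−o_2 = (0.0000,1.5981,2.5000)
cross product → J_v[:, 2] = (-1.5981,0.0000,0.0000)
J_ω[:, 2] = z_2
entry J[0][2] = -1.5981

-1.598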